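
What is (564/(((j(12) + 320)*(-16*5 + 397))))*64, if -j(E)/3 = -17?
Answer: 36096/117607 ≈ 0.30692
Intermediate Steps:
j(E) = 51 (j(E) = -3*(-17) = 51)
(564/(((j(12) + 320)*(-16*5 + 397))))*64 = (564/(((51 + 320)*(-16*5 + 397))))*64 = (564/((371*(-80 + 397))))*64 = (564/((371*317)))*64 = (564/117607)*64 = 36096/117607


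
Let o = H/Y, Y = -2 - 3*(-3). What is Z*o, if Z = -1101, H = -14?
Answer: 2202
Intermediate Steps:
Y = 7 (Y = -2 + 9 = 7)
o = -2 (o = -14/7 = -14*1/7 = -2)
Z*o = -1101*(-2) = 2202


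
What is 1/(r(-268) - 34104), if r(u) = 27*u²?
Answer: 1/1905144 ≈ 5.2489e-7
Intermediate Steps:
1/(r(-268) - 34104) = 1/(27*(-268)² - 34104) = 1/(27*71824 - 34104) = 1/(1939248 - 34104) = 1/1905144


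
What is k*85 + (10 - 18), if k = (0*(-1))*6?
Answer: -8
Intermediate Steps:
k = 0 (k = 0*6 = 0)
k*85 + (10 - 18) = 0*85 + (10 - 18) = 0 - 8 = -8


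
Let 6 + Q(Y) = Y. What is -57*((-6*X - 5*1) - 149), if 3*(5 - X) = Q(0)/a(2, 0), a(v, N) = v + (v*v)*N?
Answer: 10830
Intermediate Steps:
Q(Y) = -6 + Y
a(v, N) = v + N*v² (a(v, N) = v + v²*N = v + N*v²)
X = 6 (X = 5 - (-6 + 0)/(3*(2*(1 + 0*2))) = 5 - (-2)/(2*(1 + 0)) = 5 - (-2)/(2*1) = 5 - (-2)/2 = 5 - ⅓*(-3) = 5 + 1 = 6)
-57*((-6*X - 5*1) - 149) = -57*((-6*6 - 5*1) - 149) = -57*((-36 - 5) - 149) = -57*(-41 - 149) = -57*(-190) = 10830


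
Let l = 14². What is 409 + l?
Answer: 605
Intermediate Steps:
l = 196
409 + l = 409 + 196 = 605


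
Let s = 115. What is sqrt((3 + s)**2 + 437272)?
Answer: 2*sqrt(112799) ≈ 671.71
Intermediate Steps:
sqrt((3 + s)**2 + 437272) = sqrt((3 + 115)**2 + 437272) = sqrt(118**2 + 437272) = sqrt(13924 + 437272) = sqrt(451196) = 2*sqrt(112799)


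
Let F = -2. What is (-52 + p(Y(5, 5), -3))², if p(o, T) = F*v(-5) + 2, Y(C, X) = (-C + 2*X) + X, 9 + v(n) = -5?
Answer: 484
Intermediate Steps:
v(n) = -14 (v(n) = -9 - 5 = -14)
Y(C, X) = -C + 3*X
p(o, T) = 30 (p(o, T) = -2*(-14) + 2 = 28 + 2 = 30)
(-52 + p(Y(5, 5), -3))² = (-52 + 30)² = (-22)² = 484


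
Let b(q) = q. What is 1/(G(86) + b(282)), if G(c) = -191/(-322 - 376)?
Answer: 698/197027 ≈ 0.0035427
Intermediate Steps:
G(c) = 191/698 (G(c) = -191/(-698) = -191*(-1/698) = 191/698)
1/(G(86) + b(282)) = 1/(191/698 + 282) = 1/(197027/698) = 698/197027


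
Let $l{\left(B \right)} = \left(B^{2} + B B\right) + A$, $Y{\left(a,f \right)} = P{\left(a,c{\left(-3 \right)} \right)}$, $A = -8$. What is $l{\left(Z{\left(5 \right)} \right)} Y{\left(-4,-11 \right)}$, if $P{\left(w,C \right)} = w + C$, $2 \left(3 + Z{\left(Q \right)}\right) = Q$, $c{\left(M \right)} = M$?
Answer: $\frac{105}{2} \approx 52.5$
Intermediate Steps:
$Z{\left(Q \right)} = -3 + \frac{Q}{2}$
$P{\left(w,C \right)} = C + w$
$Y{\left(a,f \right)} = -3 + a$
$l{\left(B \right)} = -8 + 2 B^{2}$ ($l{\left(B \right)} = \left(B^{2} + B B\right) - 8 = \left(B^{2} + B^{2}\right) - 8 = 2 B^{2} - 8 = -8 + 2 B^{2}$)
$l{\left(Z{\left(5 \right)} \right)} Y{\left(-4,-11 \right)} = \left(-8 + 2 \left(-3 + \frac{1}{2} \cdot 5\right)^{2}\right) \left(-3 - 4\right) = \left(-8 + 2 \left(-3 + \frac{5}{2}\right)^{2}\right) \left(-7\right) = \left(-8 + 2 \left(- \frac{1}{2}\right)^{2}\right) \left(-7\right) = \left(-8 + 2 \cdot \frac{1}{4}\right) \left(-7\right) = \left(-8 + \frac{1}{2}\right) \left(-7\right) = \left(- \frac{15}{2}\right) \left(-7\right) = \frac{105}{2}$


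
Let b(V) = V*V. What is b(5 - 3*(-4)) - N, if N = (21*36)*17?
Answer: -12563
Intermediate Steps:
b(V) = V²
N = 12852 (N = 756*17 = 12852)
b(5 - 3*(-4)) - N = (5 - 3*(-4))² - 1*12852 = (5 + 12)² - 12852 = 17² - 12852 = 289 - 12852 = -12563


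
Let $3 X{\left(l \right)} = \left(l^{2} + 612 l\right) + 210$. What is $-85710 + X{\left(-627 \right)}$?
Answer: $-82505$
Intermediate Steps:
$X{\left(l \right)} = 70 + 204 l + \frac{l^{2}}{3}$ ($X{\left(l \right)} = \frac{\left(l^{2} + 612 l\right) + 210}{3} = \frac{210 + l^{2} + 612 l}{3} = 70 + 204 l + \frac{l^{2}}{3}$)
$-85710 + X{\left(-627 \right)} = -85710 + \left(70 + 204 \left(-627\right) + \frac{\left(-627\right)^{2}}{3}\right) = -85710 + \left(70 - 127908 + \frac{1}{3} \cdot 393129\right) = -85710 + \left(70 - 127908 + 131043\right) = -85710 + 3205 = -82505$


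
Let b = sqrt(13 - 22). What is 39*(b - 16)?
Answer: -624 + 117*I ≈ -624.0 + 117.0*I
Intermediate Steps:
b = 3*I (b = sqrt(-9) = 3*I ≈ 3.0*I)
39*(b - 16) = 39*(3*I - 16) = 39*(-16 + 3*I) = -624 + 117*I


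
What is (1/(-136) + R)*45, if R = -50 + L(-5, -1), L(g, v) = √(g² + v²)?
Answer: -306045/136 + 45*√26 ≈ -2020.9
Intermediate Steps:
R = -50 + √26 (R = -50 + √((-5)² + (-1)²) = -50 + √(25 + 1) = -50 + √26 ≈ -44.901)
(1/(-136) + R)*45 = (1/(-136) + (-50 + √26))*45 = (-1/136 + (-50 + √26))*45 = (-6801/136 + √26)*45 = -306045/136 + 45*√26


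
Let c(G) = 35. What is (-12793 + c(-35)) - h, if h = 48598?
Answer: -61356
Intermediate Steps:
(-12793 + c(-35)) - h = (-12793 + 35) - 1*48598 = -12758 - 48598 = -61356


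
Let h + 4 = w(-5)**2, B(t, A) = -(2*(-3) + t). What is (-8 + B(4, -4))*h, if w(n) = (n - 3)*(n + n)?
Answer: -38376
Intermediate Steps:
w(n) = 2*n*(-3 + n) (w(n) = (-3 + n)*(2*n) = 2*n*(-3 + n))
B(t, A) = 6 - t (B(t, A) = -(-6 + t) = 6 - t)
h = 6396 (h = -4 + (2*(-5)*(-3 - 5))**2 = -4 + (2*(-5)*(-8))**2 = -4 + 80**2 = -4 + 6400 = 6396)
(-8 + B(4, -4))*h = (-8 + (6 - 1*4))*6396 = (-8 + (6 - 4))*6396 = (-8 + 2)*6396 = -6*6396 = -38376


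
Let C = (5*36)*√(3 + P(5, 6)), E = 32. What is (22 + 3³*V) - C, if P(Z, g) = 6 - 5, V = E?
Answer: 526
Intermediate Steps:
V = 32
P(Z, g) = 1
C = 360 (C = (5*36)*√(3 + 1) = 180*√4 = 180*2 = 360)
(22 + 3³*V) - C = (22 + 3³*32) - 1*360 = (22 + 27*32) - 360 = (22 + 864) - 360 = 886 - 360 = 526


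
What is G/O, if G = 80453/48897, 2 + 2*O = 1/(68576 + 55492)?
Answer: -6654428536/4044352365 ≈ -1.6454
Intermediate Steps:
O = -248135/248136 (O = -1 + 1/(2*(68576 + 55492)) = -1 + (½)/124068 = -1 + (½)*(1/124068) = -1 + 1/248136 = -248135/248136 ≈ -1.0000)
G = 80453/48897 (G = 80453*(1/48897) = 80453/48897 ≈ 1.6454)
G/O = 80453/(48897*(-248135/248136)) = (80453/48897)*(-248136/248135) = -6654428536/4044352365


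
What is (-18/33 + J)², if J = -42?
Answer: 219024/121 ≈ 1810.1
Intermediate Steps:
(-18/33 + J)² = (-18/33 - 42)² = (-18*1/33 - 42)² = (-6/11 - 42)² = (-468/11)² = 219024/121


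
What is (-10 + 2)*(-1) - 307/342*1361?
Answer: -415091/342 ≈ -1213.7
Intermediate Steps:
(-10 + 2)*(-1) - 307/342*1361 = -8*(-1) - 307*1/342*1361 = 8 - 307/342*1361 = 8 - 417827/342 = -415091/342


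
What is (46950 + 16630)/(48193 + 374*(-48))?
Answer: 63580/30241 ≈ 2.1024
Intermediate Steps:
(46950 + 16630)/(48193 + 374*(-48)) = 63580/(48193 - 17952) = 63580/30241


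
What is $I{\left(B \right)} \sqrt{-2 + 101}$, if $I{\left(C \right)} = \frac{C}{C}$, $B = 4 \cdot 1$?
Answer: $3 \sqrt{11} \approx 9.9499$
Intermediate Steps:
$B = 4$
$I{\left(C \right)} = 1$
$I{\left(B \right)} \sqrt{-2 + 101} = 1 \sqrt{-2 + 101} = 1 \sqrt{99} = 1 \cdot 3 \sqrt{11} = 3 \sqrt{11}$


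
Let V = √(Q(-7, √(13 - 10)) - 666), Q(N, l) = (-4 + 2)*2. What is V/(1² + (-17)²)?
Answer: I*√670/290 ≈ 0.089256*I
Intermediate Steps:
Q(N, l) = -4 (Q(N, l) = -2*2 = -4)
V = I*√670 (V = √(-4 - 666) = √(-670) = I*√670 ≈ 25.884*I)
V/(1² + (-17)²) = (I*√670)/(1² + (-17)²) = (I*√670)/(1 + 289) = (I*√670)/290 = (I*√670)*(1/290) = I*√670/290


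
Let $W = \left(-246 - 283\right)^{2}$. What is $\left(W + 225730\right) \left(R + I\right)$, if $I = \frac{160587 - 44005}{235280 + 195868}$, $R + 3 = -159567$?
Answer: $- \frac{915325249811401}{11346} \approx -8.0674 \cdot 10^{10}$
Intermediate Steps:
$W = 279841$ ($W = \left(-529\right)^{2} = 279841$)
$R = -159570$ ($R = -3 - 159567 = -159570$)
$I = \frac{58291}{215574}$ ($I = \frac{116582}{431148} = 116582 \cdot \frac{1}{431148} = \frac{58291}{215574} \approx 0.2704$)
$\left(W + 225730\right) \left(R + I\right) = \left(279841 + 225730\right) \left(-159570 + \frac{58291}{215574}\right) = 505571 \left(- \frac{34399084889}{215574}\right) = - \frac{915325249811401}{11346}$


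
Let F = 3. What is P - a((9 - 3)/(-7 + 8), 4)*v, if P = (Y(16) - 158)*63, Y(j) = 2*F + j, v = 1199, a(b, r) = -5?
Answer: -2573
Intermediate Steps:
Y(j) = 6 + j (Y(j) = 2*3 + j = 6 + j)
P = -8568 (P = ((6 + 16) - 158)*63 = (22 - 158)*63 = -136*63 = -8568)
P - a((9 - 3)/(-7 + 8), 4)*v = -8568 - (-5)*1199 = -8568 - 1*(-5995) = -8568 + 5995 = -2573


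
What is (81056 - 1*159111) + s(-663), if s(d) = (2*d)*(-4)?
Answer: -72751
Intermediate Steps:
s(d) = -8*d
(81056 - 1*159111) + s(-663) = (81056 - 1*159111) - 8*(-663) = (81056 - 159111) + 5304 = -78055 + 5304 = -72751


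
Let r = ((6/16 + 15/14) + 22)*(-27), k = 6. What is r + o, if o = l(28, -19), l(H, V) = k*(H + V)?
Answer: -32427/56 ≈ -579.05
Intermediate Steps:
l(H, V) = 6*H + 6*V (l(H, V) = 6*(H + V) = 6*H + 6*V)
o = 54 (o = 6*28 + 6*(-19) = 168 - 114 = 54)
r = -35451/56 (r = ((6*(1/16) + 15*(1/14)) + 22)*(-27) = ((3/8 + 15/14) + 22)*(-27) = (81/56 + 22)*(-27) = (1313/56)*(-27) = -35451/56 ≈ -633.05)
r + o = -35451/56 + 54 = -32427/56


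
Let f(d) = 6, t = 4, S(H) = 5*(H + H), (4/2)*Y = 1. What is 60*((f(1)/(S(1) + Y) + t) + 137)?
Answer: 59460/7 ≈ 8494.3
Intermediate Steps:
Y = 1/2 (Y = (1/2)*1 = 1/2 ≈ 0.50000)
S(H) = 10*H (S(H) = 5*(2*H) = 10*H)
60*((f(1)/(S(1) + Y) + t) + 137) = 60*((6/(10*1 + 1/2) + 4) + 137) = 60*((6/(10 + 1/2) + 4) + 137) = 60*((6/(21/2) + 4) + 137) = 60*((6*(2/21) + 4) + 137) = 60*((4/7 + 4) + 137) = 60*(32/7 + 137) = 60*(991/7) = 59460/7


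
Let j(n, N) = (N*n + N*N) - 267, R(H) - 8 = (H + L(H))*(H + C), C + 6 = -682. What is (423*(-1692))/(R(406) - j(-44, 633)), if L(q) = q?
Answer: 357858/300773 ≈ 1.1898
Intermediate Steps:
C = -688 (C = -6 - 682 = -688)
R(H) = 8 + 2*H*(-688 + H) (R(H) = 8 + (H + H)*(H - 688) = 8 + (2*H)*(-688 + H) = 8 + 2*H*(-688 + H))
j(n, N) = -267 + N**2 + N*n (j(n, N) = (N*n + N**2) - 267 = (N**2 + N*n) - 267 = -267 + N**2 + N*n)
(423*(-1692))/(R(406) - j(-44, 633)) = (423*(-1692))/((8 - 1376*406 + 2*406**2) - (-267 + 633**2 + 633*(-44))) = -715716/((8 - 558656 + 2*164836) - (-267 + 400689 - 27852)) = -715716/((8 - 558656 + 329672) - 1*372570) = -715716/(-228976 - 372570) = -715716/(-601546) = -715716*(-1/601546) = 357858/300773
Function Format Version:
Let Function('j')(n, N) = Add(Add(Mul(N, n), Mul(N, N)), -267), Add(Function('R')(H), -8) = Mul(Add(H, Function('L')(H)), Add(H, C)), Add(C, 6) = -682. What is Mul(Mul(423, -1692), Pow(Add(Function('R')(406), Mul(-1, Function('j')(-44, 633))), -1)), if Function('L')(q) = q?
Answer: Rational(357858, 300773) ≈ 1.1898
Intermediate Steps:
C = -688 (C = Add(-6, -682) = -688)
Function('R')(H) = Add(8, Mul(2, H, Add(-688, H))) (Function('R')(H) = Add(8, Mul(Add(H, H), Add(H, -688))) = Add(8, Mul(Mul(2, H), Add(-688, H))) = Add(8, Mul(2, H, Add(-688, H))))
Function('j')(n, N) = Add(-267, Pow(N, 2), Mul(N, n)) (Function('j')(n, N) = Add(Add(Mul(N, n), Pow(N, 2)), -267) = Add(Add(Pow(N, 2), Mul(N, n)), -267) = Add(-267, Pow(N, 2), Mul(N, n)))
Mul(Mul(423, -1692), Pow(Add(Function('R')(406), Mul(-1, Function('j')(-44, 633))), -1)) = Mul(Mul(423, -1692), Pow(Add(Add(8, Mul(-1376, 406), Mul(2, Pow(406, 2))), Mul(-1, Add(-267, Pow(633, 2), Mul(633, -44)))), -1)) = Mul(-715716, Pow(Add(Add(8, -558656, Mul(2, 164836)), Mul(-1, Add(-267, 400689, -27852))), -1)) = Mul(-715716, Pow(Add(Add(8, -558656, 329672), Mul(-1, 372570)), -1)) = Mul(-715716, Pow(Add(-228976, -372570), -1)) = Mul(-715716, Pow(-601546, -1)) = Mul(-715716, Rational(-1, 601546)) = Rational(357858, 300773)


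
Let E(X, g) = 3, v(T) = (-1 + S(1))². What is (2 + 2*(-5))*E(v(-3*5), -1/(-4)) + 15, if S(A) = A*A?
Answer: -9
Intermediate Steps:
S(A) = A²
v(T) = 0 (v(T) = (-1 + 1²)² = (-1 + 1)² = 0² = 0)
(2 + 2*(-5))*E(v(-3*5), -1/(-4)) + 15 = (2 + 2*(-5))*3 + 15 = (2 - 10)*3 + 15 = -8*3 + 15 = -24 + 15 = -9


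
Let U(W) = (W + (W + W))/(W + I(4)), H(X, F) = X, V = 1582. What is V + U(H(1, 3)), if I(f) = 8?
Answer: 4747/3 ≈ 1582.3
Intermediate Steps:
U(W) = 3*W/(8 + W) (U(W) = (W + (W + W))/(W + 8) = (W + 2*W)/(8 + W) = (3*W)/(8 + W) = 3*W/(8 + W))
V + U(H(1, 3)) = 1582 + 3*1/(8 + 1) = 1582 + 3*1/9 = 1582 + 3*1*(1/9) = 1582 + 1/3 = 4747/3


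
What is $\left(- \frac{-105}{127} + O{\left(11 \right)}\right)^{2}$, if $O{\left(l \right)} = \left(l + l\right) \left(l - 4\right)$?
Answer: $\frac{386633569}{16129} \approx 23971.0$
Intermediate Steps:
$O{\left(l \right)} = 2 l \left(-4 + l\right)$
$\left(- \frac{-105}{127} + O{\left(11 \right)}\right)^{2} = \left(- \frac{-105}{127} + 2 \cdot 11 \left(-4 + 11\right)\right)^{2} = \left(- \frac{-105}{127} + 2 \cdot 11 \cdot 7\right)^{2} = \left(\left(-1\right) \left(- \frac{105}{127}\right) + 154\right)^{2} = \left(\frac{105}{127} + 154\right)^{2} = \left(\frac{19663}{127}\right)^{2} = \frac{386633569}{16129}$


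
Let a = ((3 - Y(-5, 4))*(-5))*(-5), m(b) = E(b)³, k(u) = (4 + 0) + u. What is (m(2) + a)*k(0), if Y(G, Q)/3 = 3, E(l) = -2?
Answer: -632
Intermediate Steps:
k(u) = 4 + u
m(b) = -8 (m(b) = (-2)³ = -8)
Y(G, Q) = 9 (Y(G, Q) = 3*3 = 9)
a = -150 (a = ((3 - 1*9)*(-5))*(-5) = ((3 - 9)*(-5))*(-5) = -6*(-5)*(-5) = 30*(-5) = -150)
(m(2) + a)*k(0) = (-8 - 150)*(4 + 0) = -158*4 = -632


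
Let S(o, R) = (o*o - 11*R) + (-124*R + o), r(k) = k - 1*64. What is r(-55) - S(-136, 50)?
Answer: -11729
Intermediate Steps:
r(k) = -64 + k (r(k) = k - 64 = -64 + k)
S(o, R) = o + o² - 135*R (S(o, R) = (o² - 11*R) + (o - 124*R) = o + o² - 135*R)
r(-55) - S(-136, 50) = (-64 - 55) - (-136 + (-136)² - 135*50) = -119 - (-136 + 18496 - 6750) = -119 - 1*11610 = -119 - 11610 = -11729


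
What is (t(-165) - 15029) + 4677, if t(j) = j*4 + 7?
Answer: -11005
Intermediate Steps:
t(j) = 7 + 4*j (t(j) = 4*j + 7 = 7 + 4*j)
(t(-165) - 15029) + 4677 = ((7 + 4*(-165)) - 15029) + 4677 = ((7 - 660) - 15029) + 4677 = (-653 - 15029) + 4677 = -15682 + 4677 = -11005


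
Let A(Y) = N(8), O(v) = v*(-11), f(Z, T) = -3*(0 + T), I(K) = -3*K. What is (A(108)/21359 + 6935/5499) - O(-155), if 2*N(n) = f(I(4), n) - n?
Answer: -15393043748/9034857 ≈ -1703.7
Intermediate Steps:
f(Z, T) = -3*T
N(n) = -2*n (N(n) = (-3*n - n)/2 = (-4*n)/2 = -2*n)
O(v) = -11*v
A(Y) = -16 (A(Y) = -2*8 = -16)
(A(108)/21359 + 6935/5499) - O(-155) = (-16/21359 + 6935/5499) - (-11)*(-155) = (-16*1/21359 + 6935*(1/5499)) - 1*1705 = (-16/21359 + 6935/5499) - 1705 = 11387437/9034857 - 1705 = -15393043748/9034857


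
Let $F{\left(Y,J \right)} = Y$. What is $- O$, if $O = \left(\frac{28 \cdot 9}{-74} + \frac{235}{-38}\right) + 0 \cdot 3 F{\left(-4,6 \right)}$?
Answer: $\frac{13483}{1406} \approx 9.5896$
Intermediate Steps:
$O = - \frac{13483}{1406}$ ($O = \left(\frac{28 \cdot 9}{-74} + \frac{235}{-38}\right) + 0 \cdot 3 \left(-4\right) = \left(252 \left(- \frac{1}{74}\right) + 235 \left(- \frac{1}{38}\right)\right) + 0 \left(-4\right) = \left(- \frac{126}{37} - \frac{235}{38}\right) + 0 = - \frac{13483}{1406} + 0 = - \frac{13483}{1406} \approx -9.5896$)
$- O = \left(-1\right) \left(- \frac{13483}{1406}\right) = \frac{13483}{1406}$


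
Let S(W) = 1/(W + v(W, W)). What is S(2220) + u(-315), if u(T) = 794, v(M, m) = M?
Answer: 3525361/4440 ≈ 794.00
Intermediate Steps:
S(W) = 1/(2*W) (S(W) = 1/(W + W) = 1/(2*W))
S(2220) + u(-315) = (1/2)/2220 + 794 = (1/2)*(1/2220) + 794 = 1/4440 + 794 = 3525361/4440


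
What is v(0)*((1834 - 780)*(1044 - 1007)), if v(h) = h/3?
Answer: 0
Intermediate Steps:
v(h) = h/3 (v(h) = h*(⅓) = h/3)
v(0)*((1834 - 780)*(1044 - 1007)) = ((⅓)*0)*((1834 - 780)*(1044 - 1007)) = 0*(1054*37) = 0*38998 = 0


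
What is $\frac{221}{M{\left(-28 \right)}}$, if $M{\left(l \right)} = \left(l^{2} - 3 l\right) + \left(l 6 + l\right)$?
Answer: $\frac{221}{672} \approx 0.32887$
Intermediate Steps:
$M{\left(l \right)} = l^{2} + 4 l$ ($M{\left(l \right)} = \left(l^{2} - 3 l\right) + \left(6 l + l\right) = \left(l^{2} - 3 l\right) + 7 l = l^{2} + 4 l$)
$\frac{221}{M{\left(-28 \right)}} = \frac{221}{\left(-28\right) \left(4 - 28\right)} = \frac{221}{\left(-28\right) \left(-24\right)} = \frac{221}{672}$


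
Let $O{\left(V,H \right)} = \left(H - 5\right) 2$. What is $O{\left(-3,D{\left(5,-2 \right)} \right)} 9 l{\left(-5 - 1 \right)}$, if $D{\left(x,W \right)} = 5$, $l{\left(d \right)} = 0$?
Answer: $0$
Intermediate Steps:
$O{\left(V,H \right)} = -10 + 2 H$ ($O{\left(V,H \right)} = \left(-5 + H\right) 2 = -10 + 2 H$)
$O{\left(-3,D{\left(5,-2 \right)} \right)} 9 l{\left(-5 - 1 \right)} = \left(-10 + 2 \cdot 5\right) 9 \cdot 0 = \left(-10 + 10\right) 9 \cdot 0 = 0 \cdot 9 \cdot 0 = 0 \cdot 0 = 0$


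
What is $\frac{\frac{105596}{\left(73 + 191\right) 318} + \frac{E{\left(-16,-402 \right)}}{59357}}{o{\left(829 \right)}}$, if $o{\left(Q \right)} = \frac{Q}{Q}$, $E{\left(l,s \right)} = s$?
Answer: $\frac{1558528267}{1245784716} \approx 1.251$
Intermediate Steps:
$o{\left(Q \right)} = 1$
$\frac{\frac{105596}{\left(73 + 191\right) 318} + \frac{E{\left(-16,-402 \right)}}{59357}}{o{\left(829 \right)}} = \frac{\frac{105596}{\left(73 + 191\right) 318} - \frac{402}{59357}}{1} = \left(\frac{105596}{264 \cdot 318} - \frac{402}{59357}\right) 1 = \left(\frac{105596}{83952} - \frac{402}{59357}\right) 1 = \left(105596 \cdot \frac{1}{83952} - \frac{402}{59357}\right) 1 = \left(\frac{26399}{20988} - \frac{402}{59357}\right) 1 = \frac{1558528267}{1245784716} \cdot 1 = \frac{1558528267}{1245784716}$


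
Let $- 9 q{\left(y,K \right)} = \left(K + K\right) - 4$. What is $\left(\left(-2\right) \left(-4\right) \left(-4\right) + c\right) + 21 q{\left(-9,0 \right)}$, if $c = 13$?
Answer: $- \frac{29}{3} \approx -9.6667$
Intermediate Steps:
$q{\left(y,K \right)} = \frac{4}{9} - \frac{2 K}{9}$ ($q{\left(y,K \right)} = - \frac{\left(K + K\right) - 4}{9} = - \frac{2 K - 4}{9} = - \frac{-4 + 2 K}{9} = \frac{4}{9} - \frac{2 K}{9}$)
$\left(\left(-2\right) \left(-4\right) \left(-4\right) + c\right) + 21 q{\left(-9,0 \right)} = \left(\left(-2\right) \left(-4\right) \left(-4\right) + 13\right) + 21 \left(\frac{4}{9} - 0\right) = \left(8 \left(-4\right) + 13\right) + 21 \left(\frac{4}{9} + 0\right) = \left(-32 + 13\right) + 21 \cdot \frac{4}{9} = -19 + \frac{28}{3} = - \frac{29}{3}$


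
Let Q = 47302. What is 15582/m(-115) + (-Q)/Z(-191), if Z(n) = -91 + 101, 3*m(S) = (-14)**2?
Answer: -44917/10 ≈ -4491.7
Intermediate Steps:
m(S) = 196/3 (m(S) = (1/3)*(-14)**2 = (1/3)*196 = 196/3)
Z(n) = 10
15582/m(-115) + (-Q)/Z(-191) = 15582/(196/3) - 1*47302/10 = 15582*(3/196) - 47302*1/10 = 477/2 - 23651/5 = -44917/10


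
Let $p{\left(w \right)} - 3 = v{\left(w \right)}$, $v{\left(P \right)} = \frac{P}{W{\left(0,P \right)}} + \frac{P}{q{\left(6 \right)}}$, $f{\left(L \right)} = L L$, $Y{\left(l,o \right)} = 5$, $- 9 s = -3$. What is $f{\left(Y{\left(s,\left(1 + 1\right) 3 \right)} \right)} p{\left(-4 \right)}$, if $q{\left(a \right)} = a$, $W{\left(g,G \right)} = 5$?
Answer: $\frac{115}{3} \approx 38.333$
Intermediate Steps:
$s = \frac{1}{3}$ ($s = \left(- \frac{1}{9}\right) \left(-3\right) = \frac{1}{3} \approx 0.33333$)
$f{\left(L \right)} = L^{2}$
$v{\left(P \right)} = \frac{11 P}{30}$ ($v{\left(P \right)} = \frac{P}{5} + \frac{P}{6} = \frac{11 P}{30}$)
$p{\left(w \right)} = 3 + \frac{11 w}{30}$
$f{\left(Y{\left(s,\left(1 + 1\right) 3 \right)} \right)} p{\left(-4 \right)} = 5^{2} \left(3 + \frac{11}{30} \left(-4\right)\right) = 25 \left(3 - \frac{22}{15}\right) = 25 \cdot \frac{23}{15} = \frac{115}{3}$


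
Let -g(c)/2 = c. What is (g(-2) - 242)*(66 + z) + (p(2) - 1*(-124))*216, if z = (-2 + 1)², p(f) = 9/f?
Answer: 11810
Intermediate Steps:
g(c) = -2*c
z = 1 (z = (-1)² = 1)
(g(-2) - 242)*(66 + z) + (p(2) - 1*(-124))*216 = (-2*(-2) - 242)*(66 + 1) + (9/2 - 1*(-124))*216 = (4 - 242)*67 + (9*(½) + 124)*216 = -238*67 + (9/2 + 124)*216 = -15946 + (257/2)*216 = -15946 + 27756 = 11810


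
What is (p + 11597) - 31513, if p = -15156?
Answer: -35072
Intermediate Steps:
(p + 11597) - 31513 = (-15156 + 11597) - 31513 = -3559 - 31513 = -35072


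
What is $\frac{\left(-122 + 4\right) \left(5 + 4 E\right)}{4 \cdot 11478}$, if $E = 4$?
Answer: $- \frac{413}{7652} \approx -0.053973$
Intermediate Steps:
$\frac{\left(-122 + 4\right) \left(5 + 4 E\right)}{4 \cdot 11478} = \frac{\left(-122 + 4\right) \left(5 + 4 \cdot 4\right)}{4 \cdot 11478} = \frac{\left(-118\right) \left(5 + 16\right)}{45912} = \left(-118\right) 21 \cdot \frac{1}{45912} = \left(-2478\right) \frac{1}{45912} = - \frac{413}{7652}$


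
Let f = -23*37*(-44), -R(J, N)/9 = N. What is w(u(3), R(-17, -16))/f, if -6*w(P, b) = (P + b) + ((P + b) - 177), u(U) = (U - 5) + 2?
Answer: -1/2024 ≈ -0.00049407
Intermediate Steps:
R(J, N) = -9*N
u(U) = -3 + U (u(U) = (-5 + U) + 2 = -3 + U)
f = 37444 (f = -851*(-44) = 37444)
w(P, b) = 59/2 - P/3 - b/3 (w(P, b) = -((P + b) + ((P + b) - 177))/6 = -((P + b) + (-177 + P + b))/6 = -(-177 + 2*P + 2*b)/6 = 59/2 - P/3 - b/3)
w(u(3), R(-17, -16))/f = (59/2 - (-3 + 3)/3 - (-3)*(-16))/37444 = (59/2 - ⅓*0 - ⅓*144)*(1/37444) = (59/2 + 0 - 48)*(1/37444) = -37/2*1/37444 = -1/2024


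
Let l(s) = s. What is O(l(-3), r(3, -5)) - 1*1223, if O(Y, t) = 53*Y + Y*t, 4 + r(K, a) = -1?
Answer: -1367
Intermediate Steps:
r(K, a) = -5 (r(K, a) = -4 - 1 = -5)
O(l(-3), r(3, -5)) - 1*1223 = -3*(53 - 5) - 1*1223 = -3*48 - 1223 = -144 - 1223 = -1367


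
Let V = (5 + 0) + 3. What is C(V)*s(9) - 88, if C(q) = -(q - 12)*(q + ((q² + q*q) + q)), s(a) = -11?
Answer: -6424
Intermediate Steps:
V = 8 (V = 5 + 3 = 8)
C(q) = -(-12 + q)*(2*q + 2*q²) (C(q) = -(-12 + q)*(q + ((q² + q²) + q)) = -(-12 + q)*(q + (2*q² + q)) = -(-12 + q)*(q + (q + 2*q²)) = -(-12 + q)*(2*q + 2*q²))
C(V)*s(9) - 88 = (2*8*(12 - 1*8² + 11*8))*(-11) - 88 = (2*8*(12 - 1*64 + 88))*(-11) - 88 = (2*8*(12 - 64 + 88))*(-11) - 88 = (2*8*36)*(-11) - 88 = 576*(-11) - 88 = -6336 - 88 = -6424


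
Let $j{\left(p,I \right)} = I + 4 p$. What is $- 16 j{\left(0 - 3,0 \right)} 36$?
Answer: $6912$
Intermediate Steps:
$- 16 j{\left(0 - 3,0 \right)} 36 = - 16 \left(0 + 4 \left(0 - 3\right)\right) 36 = - 16 \left(0 + 4 \left(-3\right)\right) 36 = - 16 \left(0 - 12\right) 36 = \left(-16\right) \left(-12\right) 36 = 192 \cdot 36 = 6912$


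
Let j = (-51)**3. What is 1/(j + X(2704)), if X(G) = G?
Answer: -1/129947 ≈ -7.6954e-6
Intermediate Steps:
j = -132651
1/(j + X(2704)) = 1/(-132651 + 2704) = 1/(-129947) = -1/129947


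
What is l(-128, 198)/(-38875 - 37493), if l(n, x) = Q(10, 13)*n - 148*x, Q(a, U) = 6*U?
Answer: 1637/3182 ≈ 0.51446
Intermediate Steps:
l(n, x) = -148*x + 78*n (l(n, x) = (6*13)*n - 148*x = 78*n - 148*x = -148*x + 78*n)
l(-128, 198)/(-38875 - 37493) = (-148*198 + 78*(-128))/(-38875 - 37493) = (-29304 - 9984)/(-76368) = -39288*(-1/76368) = 1637/3182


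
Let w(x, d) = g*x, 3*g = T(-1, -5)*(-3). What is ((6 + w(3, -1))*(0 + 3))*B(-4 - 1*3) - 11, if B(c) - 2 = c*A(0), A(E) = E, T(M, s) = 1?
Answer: 7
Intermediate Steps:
g = -1 (g = (1*(-3))/3 = (⅓)*(-3) = -1)
B(c) = 2 (B(c) = 2 + c*0 = 2 + 0 = 2)
w(x, d) = -x
((6 + w(3, -1))*(0 + 3))*B(-4 - 1*3) - 11 = ((6 - 1*3)*(0 + 3))*2 - 11 = ((6 - 3)*3)*2 - 11 = (3*3)*2 - 11 = 9*2 - 11 = 18 - 11 = 7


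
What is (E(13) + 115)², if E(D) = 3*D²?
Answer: 386884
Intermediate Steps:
(E(13) + 115)² = (3*13² + 115)² = (3*169 + 115)² = (507 + 115)² = 622² = 386884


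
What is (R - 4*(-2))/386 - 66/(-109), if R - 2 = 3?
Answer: 26893/42074 ≈ 0.63918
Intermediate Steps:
R = 5 (R = 2 + 3 = 5)
(R - 4*(-2))/386 - 66/(-109) = (5 - 4*(-2))/386 - 66/(-109) = (5 + 8)*(1/386) - 66*(-1/109) = 13*(1/386) + 66/109 = 13/386 + 66/109 = 26893/42074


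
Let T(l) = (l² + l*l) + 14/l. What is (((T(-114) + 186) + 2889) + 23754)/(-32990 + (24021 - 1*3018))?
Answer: -3010790/683259 ≈ -4.4065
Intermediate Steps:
T(l) = 2*l² + 14/l (T(l) = (l² + l²) + 14/l = 2*l² + 14/l)
(((T(-114) + 186) + 2889) + 23754)/(-32990 + (24021 - 1*3018)) = (((2*(7 + (-114)³)/(-114) + 186) + 2889) + 23754)/(-32990 + (24021 - 1*3018)) = (((2*(-1/114)*(7 - 1481544) + 186) + 2889) + 23754)/(-32990 + (24021 - 3018)) = (((2*(-1/114)*(-1481537) + 186) + 2889) + 23754)/(-32990 + 21003) = (((1481537/57 + 186) + 2889) + 23754)/(-11987) = ((1492139/57 + 2889) + 23754)*(-1/11987) = (1656812/57 + 23754)*(-1/11987) = (3010790/57)*(-1/11987) = -3010790/683259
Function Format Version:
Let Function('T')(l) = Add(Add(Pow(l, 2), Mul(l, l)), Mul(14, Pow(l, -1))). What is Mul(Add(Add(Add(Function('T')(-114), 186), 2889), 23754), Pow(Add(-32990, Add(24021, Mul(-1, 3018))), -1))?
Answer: Rational(-3010790, 683259) ≈ -4.4065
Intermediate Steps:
Function('T')(l) = Add(Mul(2, Pow(l, 2)), Mul(14, Pow(l, -1))) (Function('T')(l) = Add(Add(Pow(l, 2), Pow(l, 2)), Mul(14, Pow(l, -1))) = Add(Mul(2, Pow(l, 2)), Mul(14, Pow(l, -1))))
Mul(Add(Add(Add(Function('T')(-114), 186), 2889), 23754), Pow(Add(-32990, Add(24021, Mul(-1, 3018))), -1)) = Mul(Add(Add(Add(Mul(2, Pow(-114, -1), Add(7, Pow(-114, 3))), 186), 2889), 23754), Pow(Add(-32990, Add(24021, Mul(-1, 3018))), -1)) = Mul(Add(Add(Add(Mul(2, Rational(-1, 114), Add(7, -1481544)), 186), 2889), 23754), Pow(Add(-32990, Add(24021, -3018)), -1)) = Mul(Add(Add(Add(Mul(2, Rational(-1, 114), -1481537), 186), 2889), 23754), Pow(Add(-32990, 21003), -1)) = Mul(Add(Add(Add(Rational(1481537, 57), 186), 2889), 23754), Pow(-11987, -1)) = Mul(Add(Add(Rational(1492139, 57), 2889), 23754), Rational(-1, 11987)) = Mul(Add(Rational(1656812, 57), 23754), Rational(-1, 11987)) = Mul(Rational(3010790, 57), Rational(-1, 11987)) = Rational(-3010790, 683259)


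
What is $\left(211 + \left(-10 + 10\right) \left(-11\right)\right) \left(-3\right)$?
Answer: $-633$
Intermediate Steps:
$\left(211 + \left(-10 + 10\right) \left(-11\right)\right) \left(-3\right) = \left(211 + 0 \left(-11\right)\right) \left(-3\right) = \left(211 + 0\right) \left(-3\right) = 211 \left(-3\right) = -633$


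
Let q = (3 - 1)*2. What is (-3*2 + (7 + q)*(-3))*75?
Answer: -2925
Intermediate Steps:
q = 4 (q = 2*2 = 4)
(-3*2 + (7 + q)*(-3))*75 = (-3*2 + (7 + 4)*(-3))*75 = (-6 + 11*(-3))*75 = (-6 - 33)*75 = -39*75 = -2925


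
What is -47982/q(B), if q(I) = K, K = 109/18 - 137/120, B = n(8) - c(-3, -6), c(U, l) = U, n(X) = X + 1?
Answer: -17273520/1769 ≈ -9764.6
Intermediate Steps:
n(X) = 1 + X
B = 12 (B = (1 + 8) - 1*(-3) = 9 + 3 = 12)
K = 1769/360 (K = 109*(1/18) - 137*1/120 = 109/18 - 137/120 = 1769/360 ≈ 4.9139)
q(I) = 1769/360
-47982/q(B) = -47982/1769/360 = -47982*360/1769 = -17273520/1769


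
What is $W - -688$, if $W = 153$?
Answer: $841$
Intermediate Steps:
$W - -688 = 153 - -688 = 153 + 688 = 841$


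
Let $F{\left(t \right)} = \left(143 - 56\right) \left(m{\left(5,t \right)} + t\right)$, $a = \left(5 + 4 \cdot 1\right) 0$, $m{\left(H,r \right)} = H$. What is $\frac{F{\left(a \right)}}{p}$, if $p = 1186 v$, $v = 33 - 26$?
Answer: $\frac{435}{8302} \approx 0.052397$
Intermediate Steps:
$a = 0$ ($a = \left(5 + 4\right) 0 = 9 \cdot 0 = 0$)
$v = 7$
$F{\left(t \right)} = 435 + 87 t$ ($F{\left(t \right)} = \left(143 - 56\right) \left(5 + t\right) = 87 \left(5 + t\right) = 435 + 87 t$)
$p = 8302$ ($p = 1186 \cdot 7 = 8302$)
$\frac{F{\left(a \right)}}{p} = \frac{435 + 87 \cdot 0}{8302} = \left(435 + 0\right) \frac{1}{8302} = 435 \cdot \frac{1}{8302} = \frac{435}{8302}$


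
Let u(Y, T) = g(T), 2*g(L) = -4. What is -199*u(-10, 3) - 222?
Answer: 176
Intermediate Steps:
g(L) = -2 (g(L) = (½)*(-4) = -2)
u(Y, T) = -2
-199*u(-10, 3) - 222 = -199*(-2) - 222 = 398 - 222 = 176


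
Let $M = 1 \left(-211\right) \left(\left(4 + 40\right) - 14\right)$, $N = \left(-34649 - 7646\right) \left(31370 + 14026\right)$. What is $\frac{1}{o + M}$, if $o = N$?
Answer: $- \frac{1}{1920030150} \approx -5.2083 \cdot 10^{-10}$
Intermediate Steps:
$N = -1920023820$ ($N = \left(-42295\right) 45396 = -1920023820$)
$M = -6330$ ($M = - 211 \left(44 - 14\right) = \left(-211\right) 30 = -6330$)
$o = -1920023820$
$\frac{1}{o + M} = \frac{1}{-1920023820 - 6330} = \frac{1}{-1920030150} = - \frac{1}{1920030150}$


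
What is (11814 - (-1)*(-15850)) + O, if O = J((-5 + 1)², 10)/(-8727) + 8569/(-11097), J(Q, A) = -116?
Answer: -130311312365/32281173 ≈ -4036.8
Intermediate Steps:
O = -24498137/32281173 (O = -116/(-8727) + 8569/(-11097) = -116*(-1/8727) + 8569*(-1/11097) = 116/8727 - 8569/11097 = -24498137/32281173 ≈ -0.75890)
(11814 - (-1)*(-15850)) + O = (11814 - (-1)*(-15850)) - 24498137/32281173 = (11814 - 1*15850) - 24498137/32281173 = (11814 - 15850) - 24498137/32281173 = -4036 - 24498137/32281173 = -130311312365/32281173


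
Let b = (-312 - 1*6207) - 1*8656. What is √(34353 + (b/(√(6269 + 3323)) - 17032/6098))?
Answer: √(1836295475699250676 - 169146389324825*√2398)/7311502 ≈ 184.92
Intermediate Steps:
b = -15175 (b = (-312 - 6207) - 8656 = -6519 - 8656 = -15175)
√(34353 + (b/(√(6269 + 3323)) - 17032/6098)) = √(34353 + (-15175/√(6269 + 3323) - 17032/6098)) = √(34353 + (-15175*√2398/4796 - 17032*1/6098)) = √(34353 + (-15175*√2398/4796 - 8516/3049)) = √(34353 + (-8516/3049 - 15175*√2398/4796)) = √(104733781/3049 - 15175*√2398/4796)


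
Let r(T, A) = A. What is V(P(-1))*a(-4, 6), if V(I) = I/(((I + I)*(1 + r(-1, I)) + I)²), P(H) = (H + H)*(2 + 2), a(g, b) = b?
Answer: -3/676 ≈ -0.0044379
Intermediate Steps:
P(H) = 8*H (P(H) = (2*H)*4 = 8*H)
V(I) = I/(I + 2*I*(1 + I))² (V(I) = I/(((I + I)*(1 + I) + I)²) = I/(((2*I)*(1 + I) + I)²) = I/((2*I*(1 + I) + I)²) = I/((I + 2*I*(1 + I))²) = I/(I + 2*I*(1 + I))²)
V(P(-1))*a(-4, 6) = (1/(((8*(-1)))*(3 + 2*(8*(-1)))²))*6 = (1/((-8)*(3 + 2*(-8))²))*6 = -1/(8*(3 - 16)²)*6 = -⅛/(-13)²*6 = -⅛*1/169*6 = -1/1352*6 = -3/676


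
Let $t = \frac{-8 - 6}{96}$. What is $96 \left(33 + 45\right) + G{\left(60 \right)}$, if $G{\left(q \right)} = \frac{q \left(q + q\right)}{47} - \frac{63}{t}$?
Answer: $\frac{379440}{47} \approx 8073.2$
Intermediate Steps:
$t = - \frac{7}{48}$ ($t = \left(-8 - 6\right) \frac{1}{96} = \left(-14\right) \frac{1}{96} = - \frac{7}{48} \approx -0.14583$)
$G{\left(q \right)} = 432 + \frac{2 q^{2}}{47}$ ($G{\left(q \right)} = \frac{q \left(q + q\right)}{47} - \frac{63}{- \frac{7}{48}} = q 2 q \frac{1}{47} - -432 = 2 q^{2} \cdot \frac{1}{47} + 432 = \frac{2 q^{2}}{47} + 432 = 432 + \frac{2 q^{2}}{47}$)
$96 \left(33 + 45\right) + G{\left(60 \right)} = 96 \left(33 + 45\right) + \left(432 + \frac{2 \cdot 60^{2}}{47}\right) = 96 \cdot 78 + \left(432 + \frac{2}{47} \cdot 3600\right) = 7488 + \left(432 + \frac{7200}{47}\right) = 7488 + \frac{27504}{47} = \frac{379440}{47}$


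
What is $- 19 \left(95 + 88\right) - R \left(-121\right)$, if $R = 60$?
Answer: $3783$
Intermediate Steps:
$- 19 \left(95 + 88\right) - R \left(-121\right) = - 19 \left(95 + 88\right) - 60 \left(-121\right) = \left(-19\right) 183 - -7260 = -3477 + 7260 = 3783$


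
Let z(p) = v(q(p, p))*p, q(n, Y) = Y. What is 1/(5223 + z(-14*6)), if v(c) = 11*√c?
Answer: 1741/32998971 + 616*I*√21/32998971 ≈ 5.2759e-5 + 8.5544e-5*I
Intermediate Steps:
z(p) = 11*p^(3/2) (z(p) = (11*√p)*p = 11*p^(3/2))
1/(5223 + z(-14*6)) = 1/(5223 + 11*(-14*6)^(3/2)) = 1/(5223 + 11*(-84)^(3/2)) = 1/(5223 + 11*(-168*I*√21)) = 1/(5223 - 1848*I*√21)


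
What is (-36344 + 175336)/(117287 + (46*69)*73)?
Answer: 138992/348989 ≈ 0.39827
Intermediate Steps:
(-36344 + 175336)/(117287 + (46*69)*73) = 138992/(117287 + 3174*73) = 138992/(117287 + 231702) = 138992/348989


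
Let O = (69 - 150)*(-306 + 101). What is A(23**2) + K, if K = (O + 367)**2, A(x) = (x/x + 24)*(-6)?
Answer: 288048634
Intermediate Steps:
A(x) = -150 (A(x) = (1 + 24)*(-6) = 25*(-6) = -150)
O = 16605 (O = -81*(-205) = 16605)
K = 288048784 (K = (16605 + 367)**2 = 16972**2 = 288048784)
A(23**2) + K = -150 + 288048784 = 288048634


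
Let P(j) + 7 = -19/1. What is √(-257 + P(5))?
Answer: I*√283 ≈ 16.823*I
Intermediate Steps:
P(j) = -26 (P(j) = -7 - 19/1 = -7 - 19*1 = -7 - 19 = -26)
√(-257 + P(5)) = √(-257 - 26) = √(-283) = I*√283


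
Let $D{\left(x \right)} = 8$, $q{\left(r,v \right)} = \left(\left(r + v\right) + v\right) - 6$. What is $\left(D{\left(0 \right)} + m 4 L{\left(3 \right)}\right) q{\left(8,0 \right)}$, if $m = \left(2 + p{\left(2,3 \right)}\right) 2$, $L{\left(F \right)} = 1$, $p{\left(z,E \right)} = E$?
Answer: $96$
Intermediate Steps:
$q{\left(r,v \right)} = -6 + r + 2 v$ ($q{\left(r,v \right)} = \left(r + 2 v\right) - 6 = -6 + r + 2 v$)
$m = 10$ ($m = \left(2 + 3\right) 2 = 5 \cdot 2 = 10$)
$\left(D{\left(0 \right)} + m 4 L{\left(3 \right)}\right) q{\left(8,0 \right)} = \left(8 + 10 \cdot 4 \cdot 1\right) \left(-6 + 8 + 2 \cdot 0\right) = \left(8 + 40 \cdot 1\right) \left(-6 + 8 + 0\right) = \left(8 + 40\right) 2 = 48 \cdot 2 = 96$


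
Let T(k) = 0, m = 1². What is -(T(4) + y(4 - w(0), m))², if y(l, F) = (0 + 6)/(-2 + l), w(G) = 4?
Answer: -9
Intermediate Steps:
m = 1
y(l, F) = 6/(-2 + l)
-(T(4) + y(4 - w(0), m))² = -(0 + 6/(-2 + (4 - 1*4)))² = -(0 + 6/(-2 + (4 - 4)))² = -(0 + 6/(-2 + 0))² = -(0 + 6/(-2))² = -(0 + 6*(-½))² = -(0 - 3)² = -1*(-3)² = -1*9 = -9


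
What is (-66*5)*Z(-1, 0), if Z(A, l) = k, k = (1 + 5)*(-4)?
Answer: 7920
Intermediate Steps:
k = -24 (k = 6*(-4) = -24)
Z(A, l) = -24
(-66*5)*Z(-1, 0) = -66*5*(-24) = -330*(-24) = 7920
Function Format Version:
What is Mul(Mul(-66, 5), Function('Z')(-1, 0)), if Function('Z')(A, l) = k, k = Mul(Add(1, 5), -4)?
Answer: 7920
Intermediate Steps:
k = -24 (k = Mul(6, -4) = -24)
Function('Z')(A, l) = -24
Mul(Mul(-66, 5), Function('Z')(-1, 0)) = Mul(Mul(-66, 5), -24) = Mul(-330, -24) = 7920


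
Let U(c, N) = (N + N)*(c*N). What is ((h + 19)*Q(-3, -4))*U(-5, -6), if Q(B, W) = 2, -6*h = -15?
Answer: -15480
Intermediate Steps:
h = 5/2 (h = -⅙*(-15) = 5/2 ≈ 2.5000)
U(c, N) = 2*c*N² (U(c, N) = (2*N)*(N*c) = 2*c*N²)
((h + 19)*Q(-3, -4))*U(-5, -6) = ((5/2 + 19)*2)*(2*(-5)*(-6)²) = ((43/2)*2)*(2*(-5)*36) = 43*(-360) = -15480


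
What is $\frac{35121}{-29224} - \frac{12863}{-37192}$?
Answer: $- \frac{58144495}{67931188} \approx -0.85593$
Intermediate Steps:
$\frac{35121}{-29224} - \frac{12863}{-37192} = 35121 \left(- \frac{1}{29224}\right) - - \frac{12863}{37192} = - \frac{35121}{29224} + \frac{12863}{37192} = - \frac{58144495}{67931188}$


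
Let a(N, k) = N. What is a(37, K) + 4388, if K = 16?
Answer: 4425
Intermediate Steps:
a(37, K) + 4388 = 37 + 4388 = 4425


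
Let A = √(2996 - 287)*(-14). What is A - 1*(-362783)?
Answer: 362783 - 42*√301 ≈ 3.6205e+5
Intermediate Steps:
A = -42*√301 (A = √2709*(-14) = (3*√301)*(-14) = -42*√301 ≈ -728.67)
A - 1*(-362783) = -42*√301 - 1*(-362783) = -42*√301 + 362783 = 362783 - 42*√301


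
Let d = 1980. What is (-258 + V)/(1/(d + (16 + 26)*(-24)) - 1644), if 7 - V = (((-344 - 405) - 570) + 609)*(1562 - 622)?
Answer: -92638404/228281 ≈ -405.81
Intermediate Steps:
V = 667407 (V = 7 - (((-344 - 405) - 570) + 609)*(1562 - 622) = 7 - ((-749 - 570) + 609)*940 = 7 - (-1319 + 609)*940 = 7 - (-710)*940 = 7 - 1*(-667400) = 7 + 667400 = 667407)
(-258 + V)/(1/(d + (16 + 26)*(-24)) - 1644) = (-258 + 667407)/(1/(1980 + (16 + 26)*(-24)) - 1644) = 667149/(1/(1980 + 42*(-24)) - 1644) = 667149/(1/(1980 - 1008) - 1644) = 667149/(1/972 - 1644) = 667149/(-1597967/972) = 667149*(-972/1597967) = -92638404/228281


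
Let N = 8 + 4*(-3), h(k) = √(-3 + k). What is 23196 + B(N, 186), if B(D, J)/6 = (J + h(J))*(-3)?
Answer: 19848 - 18*√183 ≈ 19605.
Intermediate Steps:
N = -4 (N = 8 - 12 = -4)
B(D, J) = -18*J - 18*√(-3 + J) (B(D, J) = 6*((J + √(-3 + J))*(-3)) = 6*(-3*J - 3*√(-3 + J)) = -18*J - 18*√(-3 + J))
23196 + B(N, 186) = 23196 + (-18*186 - 18*√(-3 + 186)) = 23196 + (-3348 - 18*√183) = 19848 - 18*√183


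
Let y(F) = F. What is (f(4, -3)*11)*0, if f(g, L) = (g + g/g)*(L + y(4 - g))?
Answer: 0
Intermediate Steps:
f(g, L) = (1 + g)*(4 + L - g) (f(g, L) = (g + g/g)*(L + (4 - g)) = (g + 1)*(4 + L - g) = (1 + g)*(4 + L - g))
(f(4, -3)*11)*0 = ((4 - 3 - 1*4 - 3*4 - 1*4*(-4 + 4))*11)*0 = ((4 - 3 - 4 - 12 - 1*4*0)*11)*0 = ((4 - 3 - 4 - 12 + 0)*11)*0 = -15*11*0 = -165*0 = 0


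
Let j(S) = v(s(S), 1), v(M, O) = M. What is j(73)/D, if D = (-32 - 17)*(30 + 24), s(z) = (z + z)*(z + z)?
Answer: -10658/1323 ≈ -8.0559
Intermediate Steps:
s(z) = 4*z**2 (s(z) = (2*z)*(2*z) = 4*z**2)
j(S) = 4*S**2
D = -2646 (D = -49*54 = -2646)
j(73)/D = (4*73**2)/(-2646) = -2*5329/1323 = -1/2646*21316 = -10658/1323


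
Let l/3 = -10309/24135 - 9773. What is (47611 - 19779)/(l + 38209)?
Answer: 223908440/71509741 ≈ 3.1312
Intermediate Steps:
l = -235881664/8045 (l = 3*(-10309/24135 - 9773) = 3*(-235881664/24135) = -235881664/8045 ≈ -29320.)
(47611 - 19779)/(l + 38209) = (47611 - 19779)/(-235881664/8045 + 38209) = 27832/(71509741/8045) = 27832*(8045/71509741) = 223908440/71509741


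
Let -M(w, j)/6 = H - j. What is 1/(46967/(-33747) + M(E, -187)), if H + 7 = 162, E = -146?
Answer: -33747/69295811 ≈ -0.00048700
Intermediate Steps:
H = 155 (H = -7 + 162 = 155)
M(w, j) = -930 + 6*j (M(w, j) = -6*(155 - j) = -930 + 6*j)
1/(46967/(-33747) + M(E, -187)) = 1/(46967/(-33747) + (-930 + 6*(-187))) = 1/(46967*(-1/33747) + (-930 - 1122)) = 1/(-46967/33747 - 2052) = 1/(-69295811/33747) = -33747/69295811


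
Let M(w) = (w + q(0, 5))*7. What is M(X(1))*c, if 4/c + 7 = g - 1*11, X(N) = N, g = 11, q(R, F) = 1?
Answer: -8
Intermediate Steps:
M(w) = 7 + 7*w (M(w) = (w + 1)*7 = (1 + w)*7 = 7 + 7*w)
c = -4/7 (c = 4/(-7 + (11 - 1*11)) = 4/(-7 + (11 - 11)) = 4/(-7 + 0) = 4/(-7) = 4*(-1/7) = -4/7 ≈ -0.57143)
M(X(1))*c = (7 + 7*1)*(-4/7) = (7 + 7)*(-4/7) = 14*(-4/7) = -8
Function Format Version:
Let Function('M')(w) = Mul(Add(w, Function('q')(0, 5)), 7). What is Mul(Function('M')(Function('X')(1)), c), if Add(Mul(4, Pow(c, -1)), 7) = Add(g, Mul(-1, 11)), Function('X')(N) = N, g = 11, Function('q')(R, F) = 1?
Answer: -8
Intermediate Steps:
Function('M')(w) = Add(7, Mul(7, w)) (Function('M')(w) = Mul(Add(w, 1), 7) = Mul(Add(1, w), 7) = Add(7, Mul(7, w)))
c = Rational(-4, 7) (c = Mul(4, Pow(Add(-7, Add(11, Mul(-1, 11))), -1)) = Mul(4, Pow(Add(-7, Add(11, -11)), -1)) = Mul(4, Pow(Add(-7, 0), -1)) = Mul(4, Pow(-7, -1)) = Mul(4, Rational(-1, 7)) = Rational(-4, 7) ≈ -0.57143)
Mul(Function('M')(Function('X')(1)), c) = Mul(Add(7, Mul(7, 1)), Rational(-4, 7)) = Mul(Add(7, 7), Rational(-4, 7)) = Mul(14, Rational(-4, 7)) = -8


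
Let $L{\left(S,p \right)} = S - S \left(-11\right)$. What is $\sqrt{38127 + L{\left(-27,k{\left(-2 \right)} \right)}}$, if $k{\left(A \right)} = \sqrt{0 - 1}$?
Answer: $\sqrt{37803} \approx 194.43$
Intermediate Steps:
$k{\left(A \right)} = i$ ($k{\left(A \right)} = \sqrt{-1} = i$)
$L{\left(S,p \right)} = 12 S$ ($L{\left(S,p \right)} = S - - 11 S = S + 11 S = 12 S$)
$\sqrt{38127 + L{\left(-27,k{\left(-2 \right)} \right)}} = \sqrt{38127 + 12 \left(-27\right)} = \sqrt{38127 - 324} = \sqrt{37803}$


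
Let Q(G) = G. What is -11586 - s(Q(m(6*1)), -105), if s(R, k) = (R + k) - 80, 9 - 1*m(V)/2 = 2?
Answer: -11415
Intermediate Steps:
m(V) = 14 (m(V) = 18 - 2*2 = 18 - 4 = 14)
s(R, k) = -80 + R + k
-11586 - s(Q(m(6*1)), -105) = -11586 - (-80 + 14 - 105) = -11586 - 1*(-171) = -11586 + 171 = -11415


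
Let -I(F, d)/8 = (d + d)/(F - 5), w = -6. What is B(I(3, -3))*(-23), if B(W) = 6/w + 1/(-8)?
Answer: 207/8 ≈ 25.875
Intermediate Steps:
I(F, d) = -16*d/(-5 + F) (I(F, d) = -8*(d + d)/(F - 5) = -8*2*d/(-5 + F) = -16*d/(-5 + F))
B(W) = -9/8 (B(W) = 6/(-6) + 1/(-8) = 6*(-1/6) + 1*(-1/8) = -1 - 1/8 = -9/8)
B(I(3, -3))*(-23) = -9/8*(-23) = 207/8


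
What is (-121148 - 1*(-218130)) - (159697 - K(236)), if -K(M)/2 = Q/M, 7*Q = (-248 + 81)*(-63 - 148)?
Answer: -51837827/826 ≈ -62758.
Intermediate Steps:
Q = 35237/7 (Q = ((-248 + 81)*(-63 - 148))/7 = (-167*(-211))/7 = (⅐)*35237 = 35237/7 ≈ 5033.9)
K(M) = -70474/(7*M)
(-121148 - 1*(-218130)) - (159697 - K(236)) = (-121148 - 1*(-218130)) - (159697 - (-70474)/(7*236)) = (-121148 + 218130) - (159697 - (-70474)/(7*236)) = 96982 - (159697 - 1*(-35237/826)) = 96982 - (159697 + 35237/826) = 96982 - 1*131944959/826 = 96982 - 131944959/826 = -51837827/826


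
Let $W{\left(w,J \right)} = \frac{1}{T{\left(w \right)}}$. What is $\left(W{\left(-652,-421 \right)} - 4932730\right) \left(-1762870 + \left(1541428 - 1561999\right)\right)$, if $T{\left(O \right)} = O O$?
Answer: $\frac{3739738904892555279}{425104} \approx 8.7972 \cdot 10^{12}$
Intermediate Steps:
$T{\left(O \right)} = O^{2}$
$W{\left(w,J \right)} = \frac{1}{w^{2}}$
$\left(W{\left(-652,-421 \right)} - 4932730\right) \left(-1762870 + \left(1541428 - 1561999\right)\right) = \left(\frac{1}{425104} - 4932730\right) \left(-1762870 + \left(1541428 - 1561999\right)\right) = - \frac{2096923253919 \left(-1762870 - 20571\right)}{425104} = \left(- \frac{2096923253919}{425104}\right) \left(-1783441\right) = \frac{3739738904892555279}{425104}$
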